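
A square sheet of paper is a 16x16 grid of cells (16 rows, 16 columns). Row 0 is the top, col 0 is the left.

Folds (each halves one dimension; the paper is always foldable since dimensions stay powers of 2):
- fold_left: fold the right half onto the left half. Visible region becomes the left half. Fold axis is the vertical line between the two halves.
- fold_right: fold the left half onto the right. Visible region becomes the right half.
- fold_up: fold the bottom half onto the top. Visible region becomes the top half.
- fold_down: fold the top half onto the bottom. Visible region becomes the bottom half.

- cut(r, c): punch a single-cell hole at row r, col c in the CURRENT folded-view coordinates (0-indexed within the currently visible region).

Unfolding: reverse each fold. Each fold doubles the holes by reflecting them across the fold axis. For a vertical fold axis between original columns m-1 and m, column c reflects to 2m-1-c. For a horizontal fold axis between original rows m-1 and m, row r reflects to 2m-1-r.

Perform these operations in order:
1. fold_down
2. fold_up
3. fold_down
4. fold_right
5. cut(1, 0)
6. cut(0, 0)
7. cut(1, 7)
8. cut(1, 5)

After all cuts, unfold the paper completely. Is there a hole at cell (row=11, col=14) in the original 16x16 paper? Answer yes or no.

Op 1 fold_down: fold axis h@8; visible region now rows[8,16) x cols[0,16) = 8x16
Op 2 fold_up: fold axis h@12; visible region now rows[8,12) x cols[0,16) = 4x16
Op 3 fold_down: fold axis h@10; visible region now rows[10,12) x cols[0,16) = 2x16
Op 4 fold_right: fold axis v@8; visible region now rows[10,12) x cols[8,16) = 2x8
Op 5 cut(1, 0): punch at orig (11,8); cuts so far [(11, 8)]; region rows[10,12) x cols[8,16) = 2x8
Op 6 cut(0, 0): punch at orig (10,8); cuts so far [(10, 8), (11, 8)]; region rows[10,12) x cols[8,16) = 2x8
Op 7 cut(1, 7): punch at orig (11,15); cuts so far [(10, 8), (11, 8), (11, 15)]; region rows[10,12) x cols[8,16) = 2x8
Op 8 cut(1, 5): punch at orig (11,13); cuts so far [(10, 8), (11, 8), (11, 13), (11, 15)]; region rows[10,12) x cols[8,16) = 2x8
Unfold 1 (reflect across v@8): 8 holes -> [(10, 7), (10, 8), (11, 0), (11, 2), (11, 7), (11, 8), (11, 13), (11, 15)]
Unfold 2 (reflect across h@10): 16 holes -> [(8, 0), (8, 2), (8, 7), (8, 8), (8, 13), (8, 15), (9, 7), (9, 8), (10, 7), (10, 8), (11, 0), (11, 2), (11, 7), (11, 8), (11, 13), (11, 15)]
Unfold 3 (reflect across h@12): 32 holes -> [(8, 0), (8, 2), (8, 7), (8, 8), (8, 13), (8, 15), (9, 7), (9, 8), (10, 7), (10, 8), (11, 0), (11, 2), (11, 7), (11, 8), (11, 13), (11, 15), (12, 0), (12, 2), (12, 7), (12, 8), (12, 13), (12, 15), (13, 7), (13, 8), (14, 7), (14, 8), (15, 0), (15, 2), (15, 7), (15, 8), (15, 13), (15, 15)]
Unfold 4 (reflect across h@8): 64 holes -> [(0, 0), (0, 2), (0, 7), (0, 8), (0, 13), (0, 15), (1, 7), (1, 8), (2, 7), (2, 8), (3, 0), (3, 2), (3, 7), (3, 8), (3, 13), (3, 15), (4, 0), (4, 2), (4, 7), (4, 8), (4, 13), (4, 15), (5, 7), (5, 8), (6, 7), (6, 8), (7, 0), (7, 2), (7, 7), (7, 8), (7, 13), (7, 15), (8, 0), (8, 2), (8, 7), (8, 8), (8, 13), (8, 15), (9, 7), (9, 8), (10, 7), (10, 8), (11, 0), (11, 2), (11, 7), (11, 8), (11, 13), (11, 15), (12, 0), (12, 2), (12, 7), (12, 8), (12, 13), (12, 15), (13, 7), (13, 8), (14, 7), (14, 8), (15, 0), (15, 2), (15, 7), (15, 8), (15, 13), (15, 15)]
Holes: [(0, 0), (0, 2), (0, 7), (0, 8), (0, 13), (0, 15), (1, 7), (1, 8), (2, 7), (2, 8), (3, 0), (3, 2), (3, 7), (3, 8), (3, 13), (3, 15), (4, 0), (4, 2), (4, 7), (4, 8), (4, 13), (4, 15), (5, 7), (5, 8), (6, 7), (6, 8), (7, 0), (7, 2), (7, 7), (7, 8), (7, 13), (7, 15), (8, 0), (8, 2), (8, 7), (8, 8), (8, 13), (8, 15), (9, 7), (9, 8), (10, 7), (10, 8), (11, 0), (11, 2), (11, 7), (11, 8), (11, 13), (11, 15), (12, 0), (12, 2), (12, 7), (12, 8), (12, 13), (12, 15), (13, 7), (13, 8), (14, 7), (14, 8), (15, 0), (15, 2), (15, 7), (15, 8), (15, 13), (15, 15)]

Answer: no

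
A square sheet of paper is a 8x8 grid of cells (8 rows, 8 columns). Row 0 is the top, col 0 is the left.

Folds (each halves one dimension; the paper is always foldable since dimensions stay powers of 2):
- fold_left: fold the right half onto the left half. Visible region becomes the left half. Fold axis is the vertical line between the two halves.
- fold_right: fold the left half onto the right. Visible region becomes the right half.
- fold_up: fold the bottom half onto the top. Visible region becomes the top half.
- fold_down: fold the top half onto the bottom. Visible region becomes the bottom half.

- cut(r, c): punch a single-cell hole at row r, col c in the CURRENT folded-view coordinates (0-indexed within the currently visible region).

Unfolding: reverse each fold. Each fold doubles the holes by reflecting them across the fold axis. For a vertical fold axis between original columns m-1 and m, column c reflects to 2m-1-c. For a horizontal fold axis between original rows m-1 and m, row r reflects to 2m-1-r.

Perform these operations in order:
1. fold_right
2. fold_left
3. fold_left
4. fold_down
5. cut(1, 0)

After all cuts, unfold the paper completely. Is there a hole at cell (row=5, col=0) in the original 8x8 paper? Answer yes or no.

Answer: yes

Derivation:
Op 1 fold_right: fold axis v@4; visible region now rows[0,8) x cols[4,8) = 8x4
Op 2 fold_left: fold axis v@6; visible region now rows[0,8) x cols[4,6) = 8x2
Op 3 fold_left: fold axis v@5; visible region now rows[0,8) x cols[4,5) = 8x1
Op 4 fold_down: fold axis h@4; visible region now rows[4,8) x cols[4,5) = 4x1
Op 5 cut(1, 0): punch at orig (5,4); cuts so far [(5, 4)]; region rows[4,8) x cols[4,5) = 4x1
Unfold 1 (reflect across h@4): 2 holes -> [(2, 4), (5, 4)]
Unfold 2 (reflect across v@5): 4 holes -> [(2, 4), (2, 5), (5, 4), (5, 5)]
Unfold 3 (reflect across v@6): 8 holes -> [(2, 4), (2, 5), (2, 6), (2, 7), (5, 4), (5, 5), (5, 6), (5, 7)]
Unfold 4 (reflect across v@4): 16 holes -> [(2, 0), (2, 1), (2, 2), (2, 3), (2, 4), (2, 5), (2, 6), (2, 7), (5, 0), (5, 1), (5, 2), (5, 3), (5, 4), (5, 5), (5, 6), (5, 7)]
Holes: [(2, 0), (2, 1), (2, 2), (2, 3), (2, 4), (2, 5), (2, 6), (2, 7), (5, 0), (5, 1), (5, 2), (5, 3), (5, 4), (5, 5), (5, 6), (5, 7)]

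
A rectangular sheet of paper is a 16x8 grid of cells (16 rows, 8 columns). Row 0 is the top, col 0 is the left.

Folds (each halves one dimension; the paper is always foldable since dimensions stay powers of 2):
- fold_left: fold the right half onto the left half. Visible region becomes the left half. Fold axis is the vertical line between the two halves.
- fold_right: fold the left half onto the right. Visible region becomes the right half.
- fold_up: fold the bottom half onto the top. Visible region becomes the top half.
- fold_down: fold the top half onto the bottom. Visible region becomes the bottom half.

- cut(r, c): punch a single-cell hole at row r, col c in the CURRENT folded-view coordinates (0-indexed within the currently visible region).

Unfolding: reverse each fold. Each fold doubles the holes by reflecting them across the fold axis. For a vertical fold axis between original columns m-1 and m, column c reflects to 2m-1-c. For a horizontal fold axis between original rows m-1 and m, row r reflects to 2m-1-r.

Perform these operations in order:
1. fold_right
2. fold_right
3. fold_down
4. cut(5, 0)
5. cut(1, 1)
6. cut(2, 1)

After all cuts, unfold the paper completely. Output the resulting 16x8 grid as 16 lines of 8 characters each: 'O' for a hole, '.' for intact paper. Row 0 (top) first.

Answer: ........
........
.OO..OO.
........
........
O..OO..O
O..OO..O
........
........
O..OO..O
O..OO..O
........
........
.OO..OO.
........
........

Derivation:
Op 1 fold_right: fold axis v@4; visible region now rows[0,16) x cols[4,8) = 16x4
Op 2 fold_right: fold axis v@6; visible region now rows[0,16) x cols[6,8) = 16x2
Op 3 fold_down: fold axis h@8; visible region now rows[8,16) x cols[6,8) = 8x2
Op 4 cut(5, 0): punch at orig (13,6); cuts so far [(13, 6)]; region rows[8,16) x cols[6,8) = 8x2
Op 5 cut(1, 1): punch at orig (9,7); cuts so far [(9, 7), (13, 6)]; region rows[8,16) x cols[6,8) = 8x2
Op 6 cut(2, 1): punch at orig (10,7); cuts so far [(9, 7), (10, 7), (13, 6)]; region rows[8,16) x cols[6,8) = 8x2
Unfold 1 (reflect across h@8): 6 holes -> [(2, 6), (5, 7), (6, 7), (9, 7), (10, 7), (13, 6)]
Unfold 2 (reflect across v@6): 12 holes -> [(2, 5), (2, 6), (5, 4), (5, 7), (6, 4), (6, 7), (9, 4), (9, 7), (10, 4), (10, 7), (13, 5), (13, 6)]
Unfold 3 (reflect across v@4): 24 holes -> [(2, 1), (2, 2), (2, 5), (2, 6), (5, 0), (5, 3), (5, 4), (5, 7), (6, 0), (6, 3), (6, 4), (6, 7), (9, 0), (9, 3), (9, 4), (9, 7), (10, 0), (10, 3), (10, 4), (10, 7), (13, 1), (13, 2), (13, 5), (13, 6)]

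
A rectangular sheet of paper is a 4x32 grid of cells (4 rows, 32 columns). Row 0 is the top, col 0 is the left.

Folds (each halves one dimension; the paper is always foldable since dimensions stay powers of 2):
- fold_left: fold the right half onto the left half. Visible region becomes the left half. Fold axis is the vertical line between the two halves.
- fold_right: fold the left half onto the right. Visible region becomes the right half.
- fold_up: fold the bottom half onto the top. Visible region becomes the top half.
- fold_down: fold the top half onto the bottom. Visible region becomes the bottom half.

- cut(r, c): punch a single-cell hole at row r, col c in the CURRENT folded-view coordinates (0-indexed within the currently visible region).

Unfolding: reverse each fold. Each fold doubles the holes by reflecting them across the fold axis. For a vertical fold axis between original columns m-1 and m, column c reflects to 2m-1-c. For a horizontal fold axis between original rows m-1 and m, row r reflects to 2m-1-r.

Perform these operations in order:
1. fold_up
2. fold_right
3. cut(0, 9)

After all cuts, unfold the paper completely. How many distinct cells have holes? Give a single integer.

Answer: 4

Derivation:
Op 1 fold_up: fold axis h@2; visible region now rows[0,2) x cols[0,32) = 2x32
Op 2 fold_right: fold axis v@16; visible region now rows[0,2) x cols[16,32) = 2x16
Op 3 cut(0, 9): punch at orig (0,25); cuts so far [(0, 25)]; region rows[0,2) x cols[16,32) = 2x16
Unfold 1 (reflect across v@16): 2 holes -> [(0, 6), (0, 25)]
Unfold 2 (reflect across h@2): 4 holes -> [(0, 6), (0, 25), (3, 6), (3, 25)]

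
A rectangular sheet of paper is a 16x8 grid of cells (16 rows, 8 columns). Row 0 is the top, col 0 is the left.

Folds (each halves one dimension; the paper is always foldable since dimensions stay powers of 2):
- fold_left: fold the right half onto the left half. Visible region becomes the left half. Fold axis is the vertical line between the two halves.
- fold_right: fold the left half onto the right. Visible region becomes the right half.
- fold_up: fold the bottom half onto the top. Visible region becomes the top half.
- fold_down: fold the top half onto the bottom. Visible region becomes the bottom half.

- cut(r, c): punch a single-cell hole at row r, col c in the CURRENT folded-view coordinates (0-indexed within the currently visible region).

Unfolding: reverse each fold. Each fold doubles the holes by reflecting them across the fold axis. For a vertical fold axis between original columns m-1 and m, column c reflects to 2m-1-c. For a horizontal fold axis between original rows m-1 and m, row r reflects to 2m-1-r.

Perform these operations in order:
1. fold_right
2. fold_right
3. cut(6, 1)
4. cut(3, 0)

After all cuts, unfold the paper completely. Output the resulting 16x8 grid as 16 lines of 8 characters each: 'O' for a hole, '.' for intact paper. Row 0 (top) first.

Answer: ........
........
........
.OO..OO.
........
........
O..OO..O
........
........
........
........
........
........
........
........
........

Derivation:
Op 1 fold_right: fold axis v@4; visible region now rows[0,16) x cols[4,8) = 16x4
Op 2 fold_right: fold axis v@6; visible region now rows[0,16) x cols[6,8) = 16x2
Op 3 cut(6, 1): punch at orig (6,7); cuts so far [(6, 7)]; region rows[0,16) x cols[6,8) = 16x2
Op 4 cut(3, 0): punch at orig (3,6); cuts so far [(3, 6), (6, 7)]; region rows[0,16) x cols[6,8) = 16x2
Unfold 1 (reflect across v@6): 4 holes -> [(3, 5), (3, 6), (6, 4), (6, 7)]
Unfold 2 (reflect across v@4): 8 holes -> [(3, 1), (3, 2), (3, 5), (3, 6), (6, 0), (6, 3), (6, 4), (6, 7)]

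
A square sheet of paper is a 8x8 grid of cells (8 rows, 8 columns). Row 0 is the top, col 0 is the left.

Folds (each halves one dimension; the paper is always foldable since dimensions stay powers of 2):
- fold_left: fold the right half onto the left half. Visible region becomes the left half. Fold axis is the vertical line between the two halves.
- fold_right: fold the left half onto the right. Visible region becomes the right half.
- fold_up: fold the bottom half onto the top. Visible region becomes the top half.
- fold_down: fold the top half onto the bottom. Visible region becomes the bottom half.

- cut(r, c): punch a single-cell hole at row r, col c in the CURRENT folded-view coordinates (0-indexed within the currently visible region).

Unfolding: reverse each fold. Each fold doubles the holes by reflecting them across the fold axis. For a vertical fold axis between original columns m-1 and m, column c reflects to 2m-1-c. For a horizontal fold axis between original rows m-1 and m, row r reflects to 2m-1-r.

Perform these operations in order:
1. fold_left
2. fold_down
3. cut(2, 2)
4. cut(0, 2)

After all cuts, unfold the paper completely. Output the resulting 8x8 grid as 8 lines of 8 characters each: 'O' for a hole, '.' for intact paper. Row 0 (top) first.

Answer: ........
..O..O..
........
..O..O..
..O..O..
........
..O..O..
........

Derivation:
Op 1 fold_left: fold axis v@4; visible region now rows[0,8) x cols[0,4) = 8x4
Op 2 fold_down: fold axis h@4; visible region now rows[4,8) x cols[0,4) = 4x4
Op 3 cut(2, 2): punch at orig (6,2); cuts so far [(6, 2)]; region rows[4,8) x cols[0,4) = 4x4
Op 4 cut(0, 2): punch at orig (4,2); cuts so far [(4, 2), (6, 2)]; region rows[4,8) x cols[0,4) = 4x4
Unfold 1 (reflect across h@4): 4 holes -> [(1, 2), (3, 2), (4, 2), (6, 2)]
Unfold 2 (reflect across v@4): 8 holes -> [(1, 2), (1, 5), (3, 2), (3, 5), (4, 2), (4, 5), (6, 2), (6, 5)]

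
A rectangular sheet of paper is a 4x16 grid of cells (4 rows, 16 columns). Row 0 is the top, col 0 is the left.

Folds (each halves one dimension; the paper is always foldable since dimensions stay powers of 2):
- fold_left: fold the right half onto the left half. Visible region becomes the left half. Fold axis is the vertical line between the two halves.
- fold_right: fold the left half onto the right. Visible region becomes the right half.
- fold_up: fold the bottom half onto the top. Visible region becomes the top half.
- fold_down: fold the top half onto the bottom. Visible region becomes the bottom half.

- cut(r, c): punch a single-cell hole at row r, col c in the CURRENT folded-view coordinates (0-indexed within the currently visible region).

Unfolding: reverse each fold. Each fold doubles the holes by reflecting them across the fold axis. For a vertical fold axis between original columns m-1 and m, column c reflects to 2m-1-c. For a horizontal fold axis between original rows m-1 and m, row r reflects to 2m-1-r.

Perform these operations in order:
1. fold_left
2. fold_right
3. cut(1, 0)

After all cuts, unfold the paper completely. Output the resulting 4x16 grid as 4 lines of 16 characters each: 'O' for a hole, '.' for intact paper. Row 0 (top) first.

Answer: ................
...OO......OO...
................
................

Derivation:
Op 1 fold_left: fold axis v@8; visible region now rows[0,4) x cols[0,8) = 4x8
Op 2 fold_right: fold axis v@4; visible region now rows[0,4) x cols[4,8) = 4x4
Op 3 cut(1, 0): punch at orig (1,4); cuts so far [(1, 4)]; region rows[0,4) x cols[4,8) = 4x4
Unfold 1 (reflect across v@4): 2 holes -> [(1, 3), (1, 4)]
Unfold 2 (reflect across v@8): 4 holes -> [(1, 3), (1, 4), (1, 11), (1, 12)]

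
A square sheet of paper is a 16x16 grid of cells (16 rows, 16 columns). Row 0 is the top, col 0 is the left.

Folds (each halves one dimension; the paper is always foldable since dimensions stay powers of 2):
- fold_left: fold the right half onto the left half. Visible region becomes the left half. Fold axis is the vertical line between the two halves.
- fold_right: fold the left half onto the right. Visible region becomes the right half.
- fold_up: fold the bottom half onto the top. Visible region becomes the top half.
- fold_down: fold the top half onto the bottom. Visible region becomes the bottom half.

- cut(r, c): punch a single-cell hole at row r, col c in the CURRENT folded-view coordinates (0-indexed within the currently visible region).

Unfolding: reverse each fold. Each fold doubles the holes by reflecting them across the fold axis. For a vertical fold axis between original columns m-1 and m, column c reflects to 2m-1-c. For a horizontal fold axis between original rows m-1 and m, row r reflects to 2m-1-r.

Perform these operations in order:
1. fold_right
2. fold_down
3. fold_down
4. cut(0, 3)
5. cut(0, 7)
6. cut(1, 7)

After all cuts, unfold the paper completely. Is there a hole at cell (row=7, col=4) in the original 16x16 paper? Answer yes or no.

Answer: no

Derivation:
Op 1 fold_right: fold axis v@8; visible region now rows[0,16) x cols[8,16) = 16x8
Op 2 fold_down: fold axis h@8; visible region now rows[8,16) x cols[8,16) = 8x8
Op 3 fold_down: fold axis h@12; visible region now rows[12,16) x cols[8,16) = 4x8
Op 4 cut(0, 3): punch at orig (12,11); cuts so far [(12, 11)]; region rows[12,16) x cols[8,16) = 4x8
Op 5 cut(0, 7): punch at orig (12,15); cuts so far [(12, 11), (12, 15)]; region rows[12,16) x cols[8,16) = 4x8
Op 6 cut(1, 7): punch at orig (13,15); cuts so far [(12, 11), (12, 15), (13, 15)]; region rows[12,16) x cols[8,16) = 4x8
Unfold 1 (reflect across h@12): 6 holes -> [(10, 15), (11, 11), (11, 15), (12, 11), (12, 15), (13, 15)]
Unfold 2 (reflect across h@8): 12 holes -> [(2, 15), (3, 11), (3, 15), (4, 11), (4, 15), (5, 15), (10, 15), (11, 11), (11, 15), (12, 11), (12, 15), (13, 15)]
Unfold 3 (reflect across v@8): 24 holes -> [(2, 0), (2, 15), (3, 0), (3, 4), (3, 11), (3, 15), (4, 0), (4, 4), (4, 11), (4, 15), (5, 0), (5, 15), (10, 0), (10, 15), (11, 0), (11, 4), (11, 11), (11, 15), (12, 0), (12, 4), (12, 11), (12, 15), (13, 0), (13, 15)]
Holes: [(2, 0), (2, 15), (3, 0), (3, 4), (3, 11), (3, 15), (4, 0), (4, 4), (4, 11), (4, 15), (5, 0), (5, 15), (10, 0), (10, 15), (11, 0), (11, 4), (11, 11), (11, 15), (12, 0), (12, 4), (12, 11), (12, 15), (13, 0), (13, 15)]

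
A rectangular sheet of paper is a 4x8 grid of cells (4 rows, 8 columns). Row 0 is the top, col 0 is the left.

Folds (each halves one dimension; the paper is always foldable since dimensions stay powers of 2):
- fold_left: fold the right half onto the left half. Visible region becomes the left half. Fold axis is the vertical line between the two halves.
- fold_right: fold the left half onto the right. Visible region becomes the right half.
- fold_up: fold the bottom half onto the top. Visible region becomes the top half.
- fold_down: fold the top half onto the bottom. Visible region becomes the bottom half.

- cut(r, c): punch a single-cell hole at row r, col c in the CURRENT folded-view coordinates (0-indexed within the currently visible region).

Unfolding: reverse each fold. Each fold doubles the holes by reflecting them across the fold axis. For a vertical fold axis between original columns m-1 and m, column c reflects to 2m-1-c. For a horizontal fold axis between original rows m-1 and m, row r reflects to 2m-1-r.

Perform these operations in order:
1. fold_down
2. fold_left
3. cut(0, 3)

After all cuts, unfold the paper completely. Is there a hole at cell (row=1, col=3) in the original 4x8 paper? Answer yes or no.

Answer: yes

Derivation:
Op 1 fold_down: fold axis h@2; visible region now rows[2,4) x cols[0,8) = 2x8
Op 2 fold_left: fold axis v@4; visible region now rows[2,4) x cols[0,4) = 2x4
Op 3 cut(0, 3): punch at orig (2,3); cuts so far [(2, 3)]; region rows[2,4) x cols[0,4) = 2x4
Unfold 1 (reflect across v@4): 2 holes -> [(2, 3), (2, 4)]
Unfold 2 (reflect across h@2): 4 holes -> [(1, 3), (1, 4), (2, 3), (2, 4)]
Holes: [(1, 3), (1, 4), (2, 3), (2, 4)]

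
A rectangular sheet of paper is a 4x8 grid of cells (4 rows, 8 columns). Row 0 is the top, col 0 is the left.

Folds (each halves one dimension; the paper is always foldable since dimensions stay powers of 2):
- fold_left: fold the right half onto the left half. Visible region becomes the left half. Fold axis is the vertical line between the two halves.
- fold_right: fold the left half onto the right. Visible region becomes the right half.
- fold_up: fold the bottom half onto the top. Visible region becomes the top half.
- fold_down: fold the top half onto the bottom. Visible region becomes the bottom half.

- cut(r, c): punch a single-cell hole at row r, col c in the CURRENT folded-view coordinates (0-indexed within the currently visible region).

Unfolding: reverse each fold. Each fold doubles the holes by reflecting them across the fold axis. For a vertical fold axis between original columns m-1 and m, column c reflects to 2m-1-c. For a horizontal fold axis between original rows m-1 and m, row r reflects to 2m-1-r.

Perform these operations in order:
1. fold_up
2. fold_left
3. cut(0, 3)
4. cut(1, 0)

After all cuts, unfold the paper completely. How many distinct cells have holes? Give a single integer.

Answer: 8

Derivation:
Op 1 fold_up: fold axis h@2; visible region now rows[0,2) x cols[0,8) = 2x8
Op 2 fold_left: fold axis v@4; visible region now rows[0,2) x cols[0,4) = 2x4
Op 3 cut(0, 3): punch at orig (0,3); cuts so far [(0, 3)]; region rows[0,2) x cols[0,4) = 2x4
Op 4 cut(1, 0): punch at orig (1,0); cuts so far [(0, 3), (1, 0)]; region rows[0,2) x cols[0,4) = 2x4
Unfold 1 (reflect across v@4): 4 holes -> [(0, 3), (0, 4), (1, 0), (1, 7)]
Unfold 2 (reflect across h@2): 8 holes -> [(0, 3), (0, 4), (1, 0), (1, 7), (2, 0), (2, 7), (3, 3), (3, 4)]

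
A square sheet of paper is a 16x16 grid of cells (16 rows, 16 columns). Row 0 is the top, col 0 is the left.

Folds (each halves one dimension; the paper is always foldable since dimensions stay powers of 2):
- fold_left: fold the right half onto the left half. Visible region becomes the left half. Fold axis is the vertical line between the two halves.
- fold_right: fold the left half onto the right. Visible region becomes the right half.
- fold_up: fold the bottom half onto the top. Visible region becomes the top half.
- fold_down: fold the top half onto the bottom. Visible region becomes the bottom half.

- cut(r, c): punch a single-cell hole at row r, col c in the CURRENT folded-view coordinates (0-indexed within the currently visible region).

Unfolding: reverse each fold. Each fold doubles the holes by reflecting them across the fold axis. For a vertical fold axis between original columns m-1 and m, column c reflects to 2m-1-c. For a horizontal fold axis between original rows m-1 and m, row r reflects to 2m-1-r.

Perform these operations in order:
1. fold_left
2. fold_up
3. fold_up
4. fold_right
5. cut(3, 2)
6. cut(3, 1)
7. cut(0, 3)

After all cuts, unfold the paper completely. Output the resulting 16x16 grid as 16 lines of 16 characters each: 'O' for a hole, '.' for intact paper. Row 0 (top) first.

Op 1 fold_left: fold axis v@8; visible region now rows[0,16) x cols[0,8) = 16x8
Op 2 fold_up: fold axis h@8; visible region now rows[0,8) x cols[0,8) = 8x8
Op 3 fold_up: fold axis h@4; visible region now rows[0,4) x cols[0,8) = 4x8
Op 4 fold_right: fold axis v@4; visible region now rows[0,4) x cols[4,8) = 4x4
Op 5 cut(3, 2): punch at orig (3,6); cuts so far [(3, 6)]; region rows[0,4) x cols[4,8) = 4x4
Op 6 cut(3, 1): punch at orig (3,5); cuts so far [(3, 5), (3, 6)]; region rows[0,4) x cols[4,8) = 4x4
Op 7 cut(0, 3): punch at orig (0,7); cuts so far [(0, 7), (3, 5), (3, 6)]; region rows[0,4) x cols[4,8) = 4x4
Unfold 1 (reflect across v@4): 6 holes -> [(0, 0), (0, 7), (3, 1), (3, 2), (3, 5), (3, 6)]
Unfold 2 (reflect across h@4): 12 holes -> [(0, 0), (0, 7), (3, 1), (3, 2), (3, 5), (3, 6), (4, 1), (4, 2), (4, 5), (4, 6), (7, 0), (7, 7)]
Unfold 3 (reflect across h@8): 24 holes -> [(0, 0), (0, 7), (3, 1), (3, 2), (3, 5), (3, 6), (4, 1), (4, 2), (4, 5), (4, 6), (7, 0), (7, 7), (8, 0), (8, 7), (11, 1), (11, 2), (11, 5), (11, 6), (12, 1), (12, 2), (12, 5), (12, 6), (15, 0), (15, 7)]
Unfold 4 (reflect across v@8): 48 holes -> [(0, 0), (0, 7), (0, 8), (0, 15), (3, 1), (3, 2), (3, 5), (3, 6), (3, 9), (3, 10), (3, 13), (3, 14), (4, 1), (4, 2), (4, 5), (4, 6), (4, 9), (4, 10), (4, 13), (4, 14), (7, 0), (7, 7), (7, 8), (7, 15), (8, 0), (8, 7), (8, 8), (8, 15), (11, 1), (11, 2), (11, 5), (11, 6), (11, 9), (11, 10), (11, 13), (11, 14), (12, 1), (12, 2), (12, 5), (12, 6), (12, 9), (12, 10), (12, 13), (12, 14), (15, 0), (15, 7), (15, 8), (15, 15)]

Answer: O......OO......O
................
................
.OO..OO..OO..OO.
.OO..OO..OO..OO.
................
................
O......OO......O
O......OO......O
................
................
.OO..OO..OO..OO.
.OO..OO..OO..OO.
................
................
O......OO......O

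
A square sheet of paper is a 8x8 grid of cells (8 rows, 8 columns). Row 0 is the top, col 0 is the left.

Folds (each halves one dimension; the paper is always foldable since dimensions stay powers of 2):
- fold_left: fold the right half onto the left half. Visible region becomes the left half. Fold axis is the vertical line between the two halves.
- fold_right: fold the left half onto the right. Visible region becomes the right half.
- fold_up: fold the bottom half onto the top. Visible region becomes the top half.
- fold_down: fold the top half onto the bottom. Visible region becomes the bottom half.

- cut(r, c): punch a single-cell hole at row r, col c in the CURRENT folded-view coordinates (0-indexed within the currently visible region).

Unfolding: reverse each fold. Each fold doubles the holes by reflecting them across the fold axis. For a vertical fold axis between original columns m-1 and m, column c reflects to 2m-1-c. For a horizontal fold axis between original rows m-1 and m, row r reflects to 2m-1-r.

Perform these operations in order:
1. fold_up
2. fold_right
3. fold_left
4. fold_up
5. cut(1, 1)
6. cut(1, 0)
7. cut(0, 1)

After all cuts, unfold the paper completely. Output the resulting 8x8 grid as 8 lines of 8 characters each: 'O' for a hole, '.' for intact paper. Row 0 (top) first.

Op 1 fold_up: fold axis h@4; visible region now rows[0,4) x cols[0,8) = 4x8
Op 2 fold_right: fold axis v@4; visible region now rows[0,4) x cols[4,8) = 4x4
Op 3 fold_left: fold axis v@6; visible region now rows[0,4) x cols[4,6) = 4x2
Op 4 fold_up: fold axis h@2; visible region now rows[0,2) x cols[4,6) = 2x2
Op 5 cut(1, 1): punch at orig (1,5); cuts so far [(1, 5)]; region rows[0,2) x cols[4,6) = 2x2
Op 6 cut(1, 0): punch at orig (1,4); cuts so far [(1, 4), (1, 5)]; region rows[0,2) x cols[4,6) = 2x2
Op 7 cut(0, 1): punch at orig (0,5); cuts so far [(0, 5), (1, 4), (1, 5)]; region rows[0,2) x cols[4,6) = 2x2
Unfold 1 (reflect across h@2): 6 holes -> [(0, 5), (1, 4), (1, 5), (2, 4), (2, 5), (3, 5)]
Unfold 2 (reflect across v@6): 12 holes -> [(0, 5), (0, 6), (1, 4), (1, 5), (1, 6), (1, 7), (2, 4), (2, 5), (2, 6), (2, 7), (3, 5), (3, 6)]
Unfold 3 (reflect across v@4): 24 holes -> [(0, 1), (0, 2), (0, 5), (0, 6), (1, 0), (1, 1), (1, 2), (1, 3), (1, 4), (1, 5), (1, 6), (1, 7), (2, 0), (2, 1), (2, 2), (2, 3), (2, 4), (2, 5), (2, 6), (2, 7), (3, 1), (3, 2), (3, 5), (3, 6)]
Unfold 4 (reflect across h@4): 48 holes -> [(0, 1), (0, 2), (0, 5), (0, 6), (1, 0), (1, 1), (1, 2), (1, 3), (1, 4), (1, 5), (1, 6), (1, 7), (2, 0), (2, 1), (2, 2), (2, 3), (2, 4), (2, 5), (2, 6), (2, 7), (3, 1), (3, 2), (3, 5), (3, 6), (4, 1), (4, 2), (4, 5), (4, 6), (5, 0), (5, 1), (5, 2), (5, 3), (5, 4), (5, 5), (5, 6), (5, 7), (6, 0), (6, 1), (6, 2), (6, 3), (6, 4), (6, 5), (6, 6), (6, 7), (7, 1), (7, 2), (7, 5), (7, 6)]

Answer: .OO..OO.
OOOOOOOO
OOOOOOOO
.OO..OO.
.OO..OO.
OOOOOOOO
OOOOOOOO
.OO..OO.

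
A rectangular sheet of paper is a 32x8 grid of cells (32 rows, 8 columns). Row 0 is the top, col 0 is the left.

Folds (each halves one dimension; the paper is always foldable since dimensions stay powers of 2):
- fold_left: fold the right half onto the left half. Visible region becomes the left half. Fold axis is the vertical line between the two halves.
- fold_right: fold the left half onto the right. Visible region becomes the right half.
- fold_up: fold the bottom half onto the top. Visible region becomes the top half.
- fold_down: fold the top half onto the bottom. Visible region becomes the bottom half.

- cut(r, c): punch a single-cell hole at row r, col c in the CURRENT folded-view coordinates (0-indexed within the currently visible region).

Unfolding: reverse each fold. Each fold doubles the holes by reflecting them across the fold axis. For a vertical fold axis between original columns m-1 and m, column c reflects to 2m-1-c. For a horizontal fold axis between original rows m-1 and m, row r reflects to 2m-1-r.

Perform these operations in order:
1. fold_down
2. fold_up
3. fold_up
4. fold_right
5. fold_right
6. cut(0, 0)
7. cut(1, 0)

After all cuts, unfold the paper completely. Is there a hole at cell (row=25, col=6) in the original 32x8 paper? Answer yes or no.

Op 1 fold_down: fold axis h@16; visible region now rows[16,32) x cols[0,8) = 16x8
Op 2 fold_up: fold axis h@24; visible region now rows[16,24) x cols[0,8) = 8x8
Op 3 fold_up: fold axis h@20; visible region now rows[16,20) x cols[0,8) = 4x8
Op 4 fold_right: fold axis v@4; visible region now rows[16,20) x cols[4,8) = 4x4
Op 5 fold_right: fold axis v@6; visible region now rows[16,20) x cols[6,8) = 4x2
Op 6 cut(0, 0): punch at orig (16,6); cuts so far [(16, 6)]; region rows[16,20) x cols[6,8) = 4x2
Op 7 cut(1, 0): punch at orig (17,6); cuts so far [(16, 6), (17, 6)]; region rows[16,20) x cols[6,8) = 4x2
Unfold 1 (reflect across v@6): 4 holes -> [(16, 5), (16, 6), (17, 5), (17, 6)]
Unfold 2 (reflect across v@4): 8 holes -> [(16, 1), (16, 2), (16, 5), (16, 6), (17, 1), (17, 2), (17, 5), (17, 6)]
Unfold 3 (reflect across h@20): 16 holes -> [(16, 1), (16, 2), (16, 5), (16, 6), (17, 1), (17, 2), (17, 5), (17, 6), (22, 1), (22, 2), (22, 5), (22, 6), (23, 1), (23, 2), (23, 5), (23, 6)]
Unfold 4 (reflect across h@24): 32 holes -> [(16, 1), (16, 2), (16, 5), (16, 6), (17, 1), (17, 2), (17, 5), (17, 6), (22, 1), (22, 2), (22, 5), (22, 6), (23, 1), (23, 2), (23, 5), (23, 6), (24, 1), (24, 2), (24, 5), (24, 6), (25, 1), (25, 2), (25, 5), (25, 6), (30, 1), (30, 2), (30, 5), (30, 6), (31, 1), (31, 2), (31, 5), (31, 6)]
Unfold 5 (reflect across h@16): 64 holes -> [(0, 1), (0, 2), (0, 5), (0, 6), (1, 1), (1, 2), (1, 5), (1, 6), (6, 1), (6, 2), (6, 5), (6, 6), (7, 1), (7, 2), (7, 5), (7, 6), (8, 1), (8, 2), (8, 5), (8, 6), (9, 1), (9, 2), (9, 5), (9, 6), (14, 1), (14, 2), (14, 5), (14, 6), (15, 1), (15, 2), (15, 5), (15, 6), (16, 1), (16, 2), (16, 5), (16, 6), (17, 1), (17, 2), (17, 5), (17, 6), (22, 1), (22, 2), (22, 5), (22, 6), (23, 1), (23, 2), (23, 5), (23, 6), (24, 1), (24, 2), (24, 5), (24, 6), (25, 1), (25, 2), (25, 5), (25, 6), (30, 1), (30, 2), (30, 5), (30, 6), (31, 1), (31, 2), (31, 5), (31, 6)]
Holes: [(0, 1), (0, 2), (0, 5), (0, 6), (1, 1), (1, 2), (1, 5), (1, 6), (6, 1), (6, 2), (6, 5), (6, 6), (7, 1), (7, 2), (7, 5), (7, 6), (8, 1), (8, 2), (8, 5), (8, 6), (9, 1), (9, 2), (9, 5), (9, 6), (14, 1), (14, 2), (14, 5), (14, 6), (15, 1), (15, 2), (15, 5), (15, 6), (16, 1), (16, 2), (16, 5), (16, 6), (17, 1), (17, 2), (17, 5), (17, 6), (22, 1), (22, 2), (22, 5), (22, 6), (23, 1), (23, 2), (23, 5), (23, 6), (24, 1), (24, 2), (24, 5), (24, 6), (25, 1), (25, 2), (25, 5), (25, 6), (30, 1), (30, 2), (30, 5), (30, 6), (31, 1), (31, 2), (31, 5), (31, 6)]

Answer: yes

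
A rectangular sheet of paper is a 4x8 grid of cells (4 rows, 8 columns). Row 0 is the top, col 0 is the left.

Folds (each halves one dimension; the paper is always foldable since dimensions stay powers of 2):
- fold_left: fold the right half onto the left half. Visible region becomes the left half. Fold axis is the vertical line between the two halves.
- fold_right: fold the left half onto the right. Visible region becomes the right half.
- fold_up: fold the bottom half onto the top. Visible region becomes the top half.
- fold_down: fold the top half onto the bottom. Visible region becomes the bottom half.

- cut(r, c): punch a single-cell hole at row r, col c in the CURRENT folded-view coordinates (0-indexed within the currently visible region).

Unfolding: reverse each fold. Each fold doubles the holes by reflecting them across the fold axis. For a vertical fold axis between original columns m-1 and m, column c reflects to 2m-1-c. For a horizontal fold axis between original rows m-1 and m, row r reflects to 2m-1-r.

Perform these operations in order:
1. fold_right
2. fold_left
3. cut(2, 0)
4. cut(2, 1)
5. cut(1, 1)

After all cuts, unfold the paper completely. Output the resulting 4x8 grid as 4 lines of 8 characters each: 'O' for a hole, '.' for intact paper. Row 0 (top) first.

Op 1 fold_right: fold axis v@4; visible region now rows[0,4) x cols[4,8) = 4x4
Op 2 fold_left: fold axis v@6; visible region now rows[0,4) x cols[4,6) = 4x2
Op 3 cut(2, 0): punch at orig (2,4); cuts so far [(2, 4)]; region rows[0,4) x cols[4,6) = 4x2
Op 4 cut(2, 1): punch at orig (2,5); cuts so far [(2, 4), (2, 5)]; region rows[0,4) x cols[4,6) = 4x2
Op 5 cut(1, 1): punch at orig (1,5); cuts so far [(1, 5), (2, 4), (2, 5)]; region rows[0,4) x cols[4,6) = 4x2
Unfold 1 (reflect across v@6): 6 holes -> [(1, 5), (1, 6), (2, 4), (2, 5), (2, 6), (2, 7)]
Unfold 2 (reflect across v@4): 12 holes -> [(1, 1), (1, 2), (1, 5), (1, 6), (2, 0), (2, 1), (2, 2), (2, 3), (2, 4), (2, 5), (2, 6), (2, 7)]

Answer: ........
.OO..OO.
OOOOOOOO
........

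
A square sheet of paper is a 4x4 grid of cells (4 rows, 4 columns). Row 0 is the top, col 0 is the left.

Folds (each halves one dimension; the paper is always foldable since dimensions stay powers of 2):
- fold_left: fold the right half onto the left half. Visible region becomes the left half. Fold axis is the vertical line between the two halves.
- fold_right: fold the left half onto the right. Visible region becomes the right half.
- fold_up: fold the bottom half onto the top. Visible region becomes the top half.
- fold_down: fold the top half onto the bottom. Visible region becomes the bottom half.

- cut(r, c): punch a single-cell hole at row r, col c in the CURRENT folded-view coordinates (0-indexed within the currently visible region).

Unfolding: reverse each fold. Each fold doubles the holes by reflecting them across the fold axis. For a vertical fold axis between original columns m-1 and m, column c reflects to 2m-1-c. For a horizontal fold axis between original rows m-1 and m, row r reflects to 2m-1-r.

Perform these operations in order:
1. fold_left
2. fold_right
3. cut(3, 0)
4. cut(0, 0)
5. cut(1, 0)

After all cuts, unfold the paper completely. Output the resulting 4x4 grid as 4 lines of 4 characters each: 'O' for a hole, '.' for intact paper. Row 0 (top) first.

Op 1 fold_left: fold axis v@2; visible region now rows[0,4) x cols[0,2) = 4x2
Op 2 fold_right: fold axis v@1; visible region now rows[0,4) x cols[1,2) = 4x1
Op 3 cut(3, 0): punch at orig (3,1); cuts so far [(3, 1)]; region rows[0,4) x cols[1,2) = 4x1
Op 4 cut(0, 0): punch at orig (0,1); cuts so far [(0, 1), (3, 1)]; region rows[0,4) x cols[1,2) = 4x1
Op 5 cut(1, 0): punch at orig (1,1); cuts so far [(0, 1), (1, 1), (3, 1)]; region rows[0,4) x cols[1,2) = 4x1
Unfold 1 (reflect across v@1): 6 holes -> [(0, 0), (0, 1), (1, 0), (1, 1), (3, 0), (3, 1)]
Unfold 2 (reflect across v@2): 12 holes -> [(0, 0), (0, 1), (0, 2), (0, 3), (1, 0), (1, 1), (1, 2), (1, 3), (3, 0), (3, 1), (3, 2), (3, 3)]

Answer: OOOO
OOOO
....
OOOO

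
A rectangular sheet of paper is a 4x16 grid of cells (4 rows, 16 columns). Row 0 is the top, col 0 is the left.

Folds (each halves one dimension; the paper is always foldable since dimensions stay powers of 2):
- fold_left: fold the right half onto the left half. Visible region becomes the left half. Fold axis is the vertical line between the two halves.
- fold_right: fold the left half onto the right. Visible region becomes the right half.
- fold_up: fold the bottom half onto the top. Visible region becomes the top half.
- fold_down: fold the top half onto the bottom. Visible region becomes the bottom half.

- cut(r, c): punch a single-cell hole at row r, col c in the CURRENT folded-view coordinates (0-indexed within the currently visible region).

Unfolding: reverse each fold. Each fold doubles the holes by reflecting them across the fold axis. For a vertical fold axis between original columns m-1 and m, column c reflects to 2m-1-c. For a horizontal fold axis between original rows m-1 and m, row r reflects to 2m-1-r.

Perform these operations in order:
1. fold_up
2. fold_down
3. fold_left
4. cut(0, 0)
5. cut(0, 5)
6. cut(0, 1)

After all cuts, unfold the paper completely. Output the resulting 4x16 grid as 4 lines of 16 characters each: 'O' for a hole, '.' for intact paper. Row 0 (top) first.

Op 1 fold_up: fold axis h@2; visible region now rows[0,2) x cols[0,16) = 2x16
Op 2 fold_down: fold axis h@1; visible region now rows[1,2) x cols[0,16) = 1x16
Op 3 fold_left: fold axis v@8; visible region now rows[1,2) x cols[0,8) = 1x8
Op 4 cut(0, 0): punch at orig (1,0); cuts so far [(1, 0)]; region rows[1,2) x cols[0,8) = 1x8
Op 5 cut(0, 5): punch at orig (1,5); cuts so far [(1, 0), (1, 5)]; region rows[1,2) x cols[0,8) = 1x8
Op 6 cut(0, 1): punch at orig (1,1); cuts so far [(1, 0), (1, 1), (1, 5)]; region rows[1,2) x cols[0,8) = 1x8
Unfold 1 (reflect across v@8): 6 holes -> [(1, 0), (1, 1), (1, 5), (1, 10), (1, 14), (1, 15)]
Unfold 2 (reflect across h@1): 12 holes -> [(0, 0), (0, 1), (0, 5), (0, 10), (0, 14), (0, 15), (1, 0), (1, 1), (1, 5), (1, 10), (1, 14), (1, 15)]
Unfold 3 (reflect across h@2): 24 holes -> [(0, 0), (0, 1), (0, 5), (0, 10), (0, 14), (0, 15), (1, 0), (1, 1), (1, 5), (1, 10), (1, 14), (1, 15), (2, 0), (2, 1), (2, 5), (2, 10), (2, 14), (2, 15), (3, 0), (3, 1), (3, 5), (3, 10), (3, 14), (3, 15)]

Answer: OO...O....O...OO
OO...O....O...OO
OO...O....O...OO
OO...O....O...OO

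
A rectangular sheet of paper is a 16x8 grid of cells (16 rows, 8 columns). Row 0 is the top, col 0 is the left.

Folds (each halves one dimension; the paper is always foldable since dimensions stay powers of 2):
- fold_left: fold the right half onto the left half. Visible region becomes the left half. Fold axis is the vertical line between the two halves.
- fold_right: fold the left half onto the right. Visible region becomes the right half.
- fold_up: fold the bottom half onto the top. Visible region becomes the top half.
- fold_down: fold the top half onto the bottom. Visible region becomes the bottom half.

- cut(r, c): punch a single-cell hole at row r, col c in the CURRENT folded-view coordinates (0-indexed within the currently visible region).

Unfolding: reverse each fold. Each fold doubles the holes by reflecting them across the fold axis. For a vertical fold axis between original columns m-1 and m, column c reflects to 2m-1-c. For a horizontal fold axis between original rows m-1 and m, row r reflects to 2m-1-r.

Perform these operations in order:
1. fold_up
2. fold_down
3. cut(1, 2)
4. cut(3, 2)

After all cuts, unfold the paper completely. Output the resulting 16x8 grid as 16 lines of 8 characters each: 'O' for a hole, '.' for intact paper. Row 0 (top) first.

Op 1 fold_up: fold axis h@8; visible region now rows[0,8) x cols[0,8) = 8x8
Op 2 fold_down: fold axis h@4; visible region now rows[4,8) x cols[0,8) = 4x8
Op 3 cut(1, 2): punch at orig (5,2); cuts so far [(5, 2)]; region rows[4,8) x cols[0,8) = 4x8
Op 4 cut(3, 2): punch at orig (7,2); cuts so far [(5, 2), (7, 2)]; region rows[4,8) x cols[0,8) = 4x8
Unfold 1 (reflect across h@4): 4 holes -> [(0, 2), (2, 2), (5, 2), (7, 2)]
Unfold 2 (reflect across h@8): 8 holes -> [(0, 2), (2, 2), (5, 2), (7, 2), (8, 2), (10, 2), (13, 2), (15, 2)]

Answer: ..O.....
........
..O.....
........
........
..O.....
........
..O.....
..O.....
........
..O.....
........
........
..O.....
........
..O.....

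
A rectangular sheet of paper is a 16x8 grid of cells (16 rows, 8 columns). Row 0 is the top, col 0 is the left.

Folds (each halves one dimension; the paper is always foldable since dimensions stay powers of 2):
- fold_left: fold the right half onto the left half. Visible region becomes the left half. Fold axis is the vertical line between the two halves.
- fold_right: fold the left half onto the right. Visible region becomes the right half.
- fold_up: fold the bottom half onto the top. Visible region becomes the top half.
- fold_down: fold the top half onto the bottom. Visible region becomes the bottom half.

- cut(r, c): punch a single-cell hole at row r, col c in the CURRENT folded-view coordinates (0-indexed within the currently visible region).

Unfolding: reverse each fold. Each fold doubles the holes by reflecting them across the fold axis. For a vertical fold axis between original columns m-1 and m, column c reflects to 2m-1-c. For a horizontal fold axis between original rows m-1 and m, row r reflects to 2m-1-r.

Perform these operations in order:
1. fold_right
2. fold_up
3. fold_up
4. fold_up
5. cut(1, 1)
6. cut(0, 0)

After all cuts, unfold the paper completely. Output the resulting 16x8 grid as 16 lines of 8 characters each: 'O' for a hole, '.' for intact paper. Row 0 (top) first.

Answer: ...OO...
..O..O..
..O..O..
...OO...
...OO...
..O..O..
..O..O..
...OO...
...OO...
..O..O..
..O..O..
...OO...
...OO...
..O..O..
..O..O..
...OO...

Derivation:
Op 1 fold_right: fold axis v@4; visible region now rows[0,16) x cols[4,8) = 16x4
Op 2 fold_up: fold axis h@8; visible region now rows[0,8) x cols[4,8) = 8x4
Op 3 fold_up: fold axis h@4; visible region now rows[0,4) x cols[4,8) = 4x4
Op 4 fold_up: fold axis h@2; visible region now rows[0,2) x cols[4,8) = 2x4
Op 5 cut(1, 1): punch at orig (1,5); cuts so far [(1, 5)]; region rows[0,2) x cols[4,8) = 2x4
Op 6 cut(0, 0): punch at orig (0,4); cuts so far [(0, 4), (1, 5)]; region rows[0,2) x cols[4,8) = 2x4
Unfold 1 (reflect across h@2): 4 holes -> [(0, 4), (1, 5), (2, 5), (3, 4)]
Unfold 2 (reflect across h@4): 8 holes -> [(0, 4), (1, 5), (2, 5), (3, 4), (4, 4), (5, 5), (6, 5), (7, 4)]
Unfold 3 (reflect across h@8): 16 holes -> [(0, 4), (1, 5), (2, 5), (3, 4), (4, 4), (5, 5), (6, 5), (7, 4), (8, 4), (9, 5), (10, 5), (11, 4), (12, 4), (13, 5), (14, 5), (15, 4)]
Unfold 4 (reflect across v@4): 32 holes -> [(0, 3), (0, 4), (1, 2), (1, 5), (2, 2), (2, 5), (3, 3), (3, 4), (4, 3), (4, 4), (5, 2), (5, 5), (6, 2), (6, 5), (7, 3), (7, 4), (8, 3), (8, 4), (9, 2), (9, 5), (10, 2), (10, 5), (11, 3), (11, 4), (12, 3), (12, 4), (13, 2), (13, 5), (14, 2), (14, 5), (15, 3), (15, 4)]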